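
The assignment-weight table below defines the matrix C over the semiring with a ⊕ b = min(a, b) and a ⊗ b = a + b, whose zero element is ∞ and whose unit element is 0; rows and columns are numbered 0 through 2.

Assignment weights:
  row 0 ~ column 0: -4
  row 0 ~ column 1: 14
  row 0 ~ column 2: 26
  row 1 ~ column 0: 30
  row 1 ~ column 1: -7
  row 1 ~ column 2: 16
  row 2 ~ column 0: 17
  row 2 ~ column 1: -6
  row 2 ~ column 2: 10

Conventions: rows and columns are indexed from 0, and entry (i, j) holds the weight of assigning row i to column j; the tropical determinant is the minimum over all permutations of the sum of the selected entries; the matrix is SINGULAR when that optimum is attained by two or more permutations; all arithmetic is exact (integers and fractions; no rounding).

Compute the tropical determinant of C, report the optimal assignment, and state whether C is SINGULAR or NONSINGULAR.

σ = (0, 1, 2): (-4) + (-7) + 10 = -1
σ = (0, 2, 1): (-4) + 16 + (-6) = 6
σ = (1, 0, 2): 14 + 30 + 10 = 54
σ = (1, 2, 0): 14 + 16 + 17 = 47
σ = (2, 0, 1): 26 + 30 + (-6) = 50
σ = (2, 1, 0): 26 + (-7) + 17 = 36
Optimal value attained by: σ = (0, 1, 2).
Answer: det⊕(C) = -1; verdict: NONSINGULAR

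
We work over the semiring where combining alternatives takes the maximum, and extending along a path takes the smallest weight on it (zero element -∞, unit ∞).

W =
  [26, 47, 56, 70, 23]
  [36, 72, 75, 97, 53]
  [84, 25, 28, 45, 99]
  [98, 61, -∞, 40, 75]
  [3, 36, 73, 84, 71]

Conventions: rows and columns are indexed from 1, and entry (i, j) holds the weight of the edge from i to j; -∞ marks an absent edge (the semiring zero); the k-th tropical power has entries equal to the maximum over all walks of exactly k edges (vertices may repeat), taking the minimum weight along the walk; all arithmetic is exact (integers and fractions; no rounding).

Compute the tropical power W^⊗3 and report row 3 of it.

W^⊗2:
  [70, 61, 47, 47, 70]
  [97, 72, 72, 72, 75]
  [45, 47, 73, 84, 71]
  [40, 61, 73, 75, 71]
  [84, 61, 71, 71, 75]
W^⊗3:
  [47, 61, 70, 70, 70]
  [72, 72, 73, 75, 72]
  [84, 61, 71, 71, 75]
  [75, 61, 71, 71, 75]
  [71, 61, 73, 75, 71]
Answer: row 3 of W^⊗3 = [84, 61, 71, 71, 75]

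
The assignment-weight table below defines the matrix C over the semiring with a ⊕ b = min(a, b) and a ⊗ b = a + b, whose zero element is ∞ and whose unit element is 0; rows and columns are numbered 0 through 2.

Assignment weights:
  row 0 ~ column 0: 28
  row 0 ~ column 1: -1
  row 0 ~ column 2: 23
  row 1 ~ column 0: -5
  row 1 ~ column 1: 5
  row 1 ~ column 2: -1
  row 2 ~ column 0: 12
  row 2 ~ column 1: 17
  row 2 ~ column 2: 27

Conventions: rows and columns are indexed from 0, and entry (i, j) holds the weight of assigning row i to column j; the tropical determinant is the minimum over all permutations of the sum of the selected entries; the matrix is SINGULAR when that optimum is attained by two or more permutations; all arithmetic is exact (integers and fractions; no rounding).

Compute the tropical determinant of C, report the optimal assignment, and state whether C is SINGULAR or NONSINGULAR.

σ = (0, 1, 2): 28 + 5 + 27 = 60
σ = (0, 2, 1): 28 + (-1) + 17 = 44
σ = (1, 0, 2): (-1) + (-5) + 27 = 21
σ = (1, 2, 0): (-1) + (-1) + 12 = 10
σ = (2, 0, 1): 23 + (-5) + 17 = 35
σ = (2, 1, 0): 23 + 5 + 12 = 40
Optimal value attained by: σ = (1, 2, 0).
Answer: det⊕(C) = 10; verdict: NONSINGULAR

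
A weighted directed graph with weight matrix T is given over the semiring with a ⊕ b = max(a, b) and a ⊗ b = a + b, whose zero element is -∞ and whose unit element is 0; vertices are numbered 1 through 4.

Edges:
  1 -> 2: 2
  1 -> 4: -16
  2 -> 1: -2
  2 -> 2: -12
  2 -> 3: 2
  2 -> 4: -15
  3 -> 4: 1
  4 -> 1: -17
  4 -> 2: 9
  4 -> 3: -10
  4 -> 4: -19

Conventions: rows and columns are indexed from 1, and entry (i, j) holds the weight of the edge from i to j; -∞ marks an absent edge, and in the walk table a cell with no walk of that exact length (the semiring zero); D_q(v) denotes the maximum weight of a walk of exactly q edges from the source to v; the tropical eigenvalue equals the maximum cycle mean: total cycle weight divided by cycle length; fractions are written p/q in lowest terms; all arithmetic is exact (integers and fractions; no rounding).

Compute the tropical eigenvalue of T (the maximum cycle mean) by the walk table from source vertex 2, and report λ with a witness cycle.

q=0: [-∞, 0, -∞, -∞]
q=1: [-2, -12, 2, -15]
q=2: [-14, 0, -10, 3]
q=3: [-2, 12, 2, -9]
q=4: [10, 0, 14, 3]
Optimal cycle mean attained by: cycle 2->3->4->2, total 2 + 1 + 9, length 3.
Answer: λ = 4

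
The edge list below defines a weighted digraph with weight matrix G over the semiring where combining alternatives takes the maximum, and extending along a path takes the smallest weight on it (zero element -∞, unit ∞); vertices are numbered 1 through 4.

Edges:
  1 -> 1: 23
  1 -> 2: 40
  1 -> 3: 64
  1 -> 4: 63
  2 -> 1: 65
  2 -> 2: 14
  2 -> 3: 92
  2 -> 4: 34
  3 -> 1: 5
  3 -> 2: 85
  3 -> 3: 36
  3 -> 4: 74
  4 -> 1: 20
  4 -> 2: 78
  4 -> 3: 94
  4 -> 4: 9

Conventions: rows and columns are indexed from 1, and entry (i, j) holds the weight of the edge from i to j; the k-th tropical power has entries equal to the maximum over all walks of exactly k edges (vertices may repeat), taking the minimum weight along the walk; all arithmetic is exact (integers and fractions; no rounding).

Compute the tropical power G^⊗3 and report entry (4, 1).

G^⊗2:
  [40, 64, 63, 64]
  [23, 85, 64, 74]
  [65, 74, 85, 36]
  [65, 85, 78, 74]
G^⊗3:
  [64, 64, 64, 63]
  [65, 74, 85, 64]
  [65, 85, 74, 74]
  [65, 78, 85, 74]
Key observation: the optimum is the walk 4->3->2->1, with weight 94 min 85 min 65 = 65.
Optimal value attained by: walk 4->3->2->1.
Answer: (G^⊗3)[4][1] = 65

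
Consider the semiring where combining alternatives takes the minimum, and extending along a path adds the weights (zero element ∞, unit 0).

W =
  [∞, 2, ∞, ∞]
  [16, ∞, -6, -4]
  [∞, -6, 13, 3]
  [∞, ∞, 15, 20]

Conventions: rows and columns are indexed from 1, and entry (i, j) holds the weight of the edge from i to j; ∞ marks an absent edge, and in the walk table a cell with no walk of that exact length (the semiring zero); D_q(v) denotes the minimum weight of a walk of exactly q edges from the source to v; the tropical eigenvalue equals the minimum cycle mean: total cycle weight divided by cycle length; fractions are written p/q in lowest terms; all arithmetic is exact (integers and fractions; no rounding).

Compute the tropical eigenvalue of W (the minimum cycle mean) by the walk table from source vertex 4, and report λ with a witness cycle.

q=0: [∞, ∞, ∞, 0]
q=1: [∞, ∞, 15, 20]
q=2: [∞, 9, 28, 18]
q=3: [25, 22, 3, 5]
q=4: [38, -3, 16, 6]
Optimal cycle mean attained by: cycle 2->3->2, total (-6) + (-6), length 2.
Answer: λ = -6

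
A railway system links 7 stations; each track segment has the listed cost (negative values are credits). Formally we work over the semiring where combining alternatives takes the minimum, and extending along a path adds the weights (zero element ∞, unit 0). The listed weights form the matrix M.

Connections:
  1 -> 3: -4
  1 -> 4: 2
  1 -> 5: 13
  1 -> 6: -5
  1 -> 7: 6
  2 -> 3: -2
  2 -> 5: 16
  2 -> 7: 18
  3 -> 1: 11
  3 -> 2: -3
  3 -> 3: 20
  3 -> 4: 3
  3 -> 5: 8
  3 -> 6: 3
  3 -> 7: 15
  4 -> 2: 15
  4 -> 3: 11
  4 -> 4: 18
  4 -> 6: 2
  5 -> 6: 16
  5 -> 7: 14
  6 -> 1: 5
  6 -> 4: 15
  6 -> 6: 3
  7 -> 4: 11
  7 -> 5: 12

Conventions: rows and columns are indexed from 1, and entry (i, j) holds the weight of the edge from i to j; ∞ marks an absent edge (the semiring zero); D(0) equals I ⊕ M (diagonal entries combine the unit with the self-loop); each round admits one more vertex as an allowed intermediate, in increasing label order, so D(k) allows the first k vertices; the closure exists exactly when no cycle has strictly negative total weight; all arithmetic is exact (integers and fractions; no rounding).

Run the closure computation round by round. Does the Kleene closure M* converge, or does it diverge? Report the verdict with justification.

D(0):
  [0, ∞, -4, 2, 13, -5, 6]
  [∞, 0, -2, ∞, 16, ∞, 18]
  [11, -3, 0, 3, 8, 3, 15]
  [∞, 15, 11, 0, ∞, 2, ∞]
  [∞, ∞, ∞, ∞, 0, 16, 14]
  [5, ∞, ∞, 15, ∞, 0, ∞]
  [∞, ∞, ∞, 11, 12, ∞, 0]
D(1):
  [0, ∞, -4, 2, 13, -5, 6]
  [∞, 0, -2, ∞, 16, ∞, 18]
  [11, -3, 0, 3, 8, 3, 15]
  [∞, 15, 11, 0, ∞, 2, ∞]
  [∞, ∞, ∞, ∞, 0, 16, 14]
  [5, ∞, 1, 7, 18, 0, 11]
  [∞, ∞, ∞, 11, 12, ∞, 0]
Detection: at round 2, diagonal entry (3, 3) turns strictly negative.
Key observation: the cycle 3->2->3 has total weight (-3) + (-2), which is strictly negative.
Answer: DIVERGES — negative cycle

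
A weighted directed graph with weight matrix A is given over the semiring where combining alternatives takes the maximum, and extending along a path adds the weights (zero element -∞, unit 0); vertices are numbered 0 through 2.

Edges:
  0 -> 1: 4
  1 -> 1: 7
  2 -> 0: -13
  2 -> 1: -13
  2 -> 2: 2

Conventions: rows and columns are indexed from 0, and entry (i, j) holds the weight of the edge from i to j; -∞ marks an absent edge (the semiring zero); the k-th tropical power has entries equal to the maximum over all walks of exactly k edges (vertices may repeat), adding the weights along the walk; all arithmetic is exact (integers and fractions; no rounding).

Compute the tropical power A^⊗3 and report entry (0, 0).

A^⊗2:
  [-∞, 11, -∞]
  [-∞, 14, -∞]
  [-11, -6, 4]
A^⊗3:
  [-∞, 18, -∞]
  [-∞, 21, -∞]
  [-9, 1, 6]
Key observation: no walk of exactly 3 edges connects these vertices, so the entry is the semiring zero.
Answer: (A^⊗3)[0][0] = -∞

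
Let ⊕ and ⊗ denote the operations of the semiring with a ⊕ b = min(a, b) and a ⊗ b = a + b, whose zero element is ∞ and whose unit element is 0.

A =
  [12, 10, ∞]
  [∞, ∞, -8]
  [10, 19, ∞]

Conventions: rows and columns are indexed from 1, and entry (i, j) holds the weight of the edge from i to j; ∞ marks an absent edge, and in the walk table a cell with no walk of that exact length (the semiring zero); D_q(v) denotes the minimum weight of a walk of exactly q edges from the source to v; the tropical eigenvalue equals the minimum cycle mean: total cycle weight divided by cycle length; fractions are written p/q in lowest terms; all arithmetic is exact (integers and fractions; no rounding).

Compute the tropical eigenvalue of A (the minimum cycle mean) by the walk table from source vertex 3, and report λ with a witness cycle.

q=0: [∞, ∞, 0]
q=1: [10, 19, ∞]
q=2: [22, 20, 11]
q=3: [21, 30, 12]
Optimal cycle mean attained by: cycle 1->2->3->1, total 10 + (-8) + 10, length 3.
Answer: λ = 4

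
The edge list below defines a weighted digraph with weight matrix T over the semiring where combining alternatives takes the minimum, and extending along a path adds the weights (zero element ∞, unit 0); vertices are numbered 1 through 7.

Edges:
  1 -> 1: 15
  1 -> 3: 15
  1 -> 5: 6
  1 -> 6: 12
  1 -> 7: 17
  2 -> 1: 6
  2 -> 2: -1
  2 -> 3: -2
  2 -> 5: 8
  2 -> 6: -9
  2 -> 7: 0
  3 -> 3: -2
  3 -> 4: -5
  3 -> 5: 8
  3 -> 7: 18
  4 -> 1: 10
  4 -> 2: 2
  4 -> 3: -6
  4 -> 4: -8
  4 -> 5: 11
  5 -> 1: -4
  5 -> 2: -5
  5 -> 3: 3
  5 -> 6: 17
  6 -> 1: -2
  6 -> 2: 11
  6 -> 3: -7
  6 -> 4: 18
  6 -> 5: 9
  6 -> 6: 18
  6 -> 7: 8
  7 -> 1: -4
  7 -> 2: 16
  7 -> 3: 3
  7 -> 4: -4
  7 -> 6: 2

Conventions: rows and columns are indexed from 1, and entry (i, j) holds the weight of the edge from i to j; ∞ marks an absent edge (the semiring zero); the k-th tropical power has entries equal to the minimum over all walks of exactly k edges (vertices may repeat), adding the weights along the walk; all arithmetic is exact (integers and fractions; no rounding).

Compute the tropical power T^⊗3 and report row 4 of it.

T^⊗2:
  [2, 1, 5, 10, 21, 19, 20]
  [-11, -2, -16, -7, 0, -10, -1]
  [4, -3, -11, -13, 6, 20, 16]
  [2, -6, -14, -16, 2, -7, 2]
  [1, -6, -7, -2, 2, -14, -5]
  [4, 4, -9, -12, 1, 2, 11]
  [0, -2, -10, -12, 2, 7, 10]
T^⊗3:
  [7, 0, -1, 0, 8, -8, 1]
  [-12, -5, -18, -21, -8, -11, -2]
  [-3, -11, -19, -21, -3, -12, -3]
  [-9, -14, -22, -24, -6, -15, -6]
  [-16, -7, -21, -12, -5, -15, -6]
  [-3, -10, -18, -20, -1, -5, 4]
  [-2, -10, -18, -20, -2, -11, -2]
Answer: row 4 of T^⊗3 = [-9, -14, -22, -24, -6, -15, -6]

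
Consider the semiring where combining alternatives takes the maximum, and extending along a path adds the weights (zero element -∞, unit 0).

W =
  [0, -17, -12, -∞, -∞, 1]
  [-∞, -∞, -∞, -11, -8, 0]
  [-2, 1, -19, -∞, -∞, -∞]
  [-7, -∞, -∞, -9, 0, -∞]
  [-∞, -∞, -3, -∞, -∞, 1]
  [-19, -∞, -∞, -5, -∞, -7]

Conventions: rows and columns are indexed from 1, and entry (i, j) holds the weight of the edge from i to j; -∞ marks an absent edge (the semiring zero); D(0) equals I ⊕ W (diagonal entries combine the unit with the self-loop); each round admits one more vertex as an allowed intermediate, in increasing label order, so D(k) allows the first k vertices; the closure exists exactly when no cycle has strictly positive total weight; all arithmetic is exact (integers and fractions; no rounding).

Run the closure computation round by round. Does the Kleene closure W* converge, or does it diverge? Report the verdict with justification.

D(0):
  [0, -17, -12, -∞, -∞, 1]
  [-∞, 0, -∞, -11, -8, 0]
  [-2, 1, 0, -∞, -∞, -∞]
  [-7, -∞, -∞, 0, 0, -∞]
  [-∞, -∞, -3, -∞, 0, 1]
  [-19, -∞, -∞, -5, -∞, 0]
D(1):
  [0, -17, -12, -∞, -∞, 1]
  [-∞, 0, -∞, -11, -8, 0]
  [-2, 1, 0, -∞, -∞, -1]
  [-7, -24, -19, 0, 0, -6]
  [-∞, -∞, -3, -∞, 0, 1]
  [-19, -36, -31, -5, -∞, 0]
D(2):
  [0, -17, -12, -28, -25, 1]
  [-∞, 0, -∞, -11, -8, 0]
  [-2, 1, 0, -10, -7, 1]
  [-7, -24, -19, 0, 0, -6]
  [-∞, -∞, -3, -∞, 0, 1]
  [-19, -36, -31, -5, -44, 0]
D(3):
  [0, -11, -12, -22, -19, 1]
  [-∞, 0, -∞, -11, -8, 0]
  [-2, 1, 0, -10, -7, 1]
  [-7, -18, -19, 0, 0, -6]
  [-5, -2, -3, -13, 0, 1]
  [-19, -30, -31, -5, -38, 0]
D(4):
  [0, -11, -12, -22, -19, 1]
  [-18, 0, -30, -11, -8, 0]
  [-2, 1, 0, -10, -7, 1]
  [-7, -18, -19, 0, 0, -6]
  [-5, -2, -3, -13, 0, 1]
  [-12, -23, -24, -5, -5, 0]
D(5):
  [0, -11, -12, -22, -19, 1]
  [-13, 0, -11, -11, -8, 0]
  [-2, 1, 0, -10, -7, 1]
  [-5, -2, -3, 0, 0, 1]
  [-5, -2, -3, -13, 0, 1]
  [-10, -7, -8, -5, -5, 0]
D(6):
  [0, -6, -7, -4, -4, 1]
  [-10, 0, -8, -5, -5, 0]
  [-2, 1, 0, -4, -4, 1]
  [-5, -2, -3, 0, 0, 1]
  [-5, -2, -3, -4, 0, 1]
  [-10, -7, -8, -5, -5, 0]
Key observation: every diagonal entry stays at the unit through all rounds, so no improving cycle exists.
Answer: CONVERGES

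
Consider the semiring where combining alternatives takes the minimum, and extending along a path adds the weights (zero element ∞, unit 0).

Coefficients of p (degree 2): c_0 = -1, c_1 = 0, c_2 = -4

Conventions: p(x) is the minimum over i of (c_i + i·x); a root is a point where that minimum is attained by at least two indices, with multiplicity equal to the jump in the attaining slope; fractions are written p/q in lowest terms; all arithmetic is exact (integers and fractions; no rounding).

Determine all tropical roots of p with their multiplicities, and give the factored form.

hull edge (i=0, c=-1) to (i=2, c=-4): slope -3/2, span 2
Factored form: p(x) = -4 ⊗ (x ⊕ 3/2) ⊗ (x ⊕ 3/2)
Answer: roots = 3/2 (mult 2)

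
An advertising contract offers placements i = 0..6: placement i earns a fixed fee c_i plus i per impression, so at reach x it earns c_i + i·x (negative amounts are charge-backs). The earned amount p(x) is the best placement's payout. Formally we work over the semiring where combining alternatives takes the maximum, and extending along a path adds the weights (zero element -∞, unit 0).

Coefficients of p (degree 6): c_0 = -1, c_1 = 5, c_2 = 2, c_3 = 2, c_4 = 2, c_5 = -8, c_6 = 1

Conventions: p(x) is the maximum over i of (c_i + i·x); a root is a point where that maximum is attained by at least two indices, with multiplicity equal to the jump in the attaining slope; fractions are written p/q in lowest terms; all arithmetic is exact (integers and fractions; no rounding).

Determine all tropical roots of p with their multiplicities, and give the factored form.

hull edge (i=0, c=-1) to (i=1, c=5): slope 6, span 1
hull edge (i=1, c=5) to (i=6, c=1): slope -4/5, span 5
Factored form: p(x) = 1 ⊗ (x ⊕ (-6)) ⊗ (x ⊕ 4/5) ⊗ (x ⊕ 4/5) ⊗ (x ⊕ 4/5) ⊗ (x ⊕ 4/5) ⊗ (x ⊕ 4/5)
Answer: roots = -6 (mult 1), 4/5 (mult 5)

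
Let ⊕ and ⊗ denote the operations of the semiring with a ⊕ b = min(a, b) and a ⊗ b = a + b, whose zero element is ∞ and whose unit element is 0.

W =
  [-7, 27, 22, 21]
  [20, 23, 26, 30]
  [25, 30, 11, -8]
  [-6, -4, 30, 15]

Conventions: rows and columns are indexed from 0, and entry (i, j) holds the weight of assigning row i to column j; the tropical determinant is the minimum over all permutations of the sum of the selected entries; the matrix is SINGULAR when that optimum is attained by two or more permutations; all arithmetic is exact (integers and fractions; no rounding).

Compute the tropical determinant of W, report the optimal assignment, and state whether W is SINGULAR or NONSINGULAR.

σ = (0, 1, 2, 3): (-7) + 23 + 11 + 15 = 42
σ = (0, 1, 3, 2): (-7) + 23 + (-8) + 30 = 38
σ = (0, 2, 1, 3): (-7) + 26 + 30 + 15 = 64
σ = (0, 2, 3, 1): (-7) + 26 + (-8) + (-4) = 7
σ = (0, 3, 1, 2): (-7) + 30 + 30 + 30 = 83
σ = (0, 3, 2, 1): (-7) + 30 + 11 + (-4) = 30
σ = (1, 0, 2, 3): 27 + 20 + 11 + 15 = 73
σ = (1, 0, 3, 2): 27 + 20 + (-8) + 30 = 69
σ = (1, 2, 0, 3): 27 + 26 + 25 + 15 = 93
σ = (1, 2, 3, 0): 27 + 26 + (-8) + (-6) = 39
σ = (1, 3, 0, 2): 27 + 30 + 25 + 30 = 112
σ = (1, 3, 2, 0): 27 + 30 + 11 + (-6) = 62
σ = (2, 0, 1, 3): 22 + 20 + 30 + 15 = 87
σ = (2, 0, 3, 1): 22 + 20 + (-8) + (-4) = 30
σ = (2, 1, 0, 3): 22 + 23 + 25 + 15 = 85
σ = (2, 1, 3, 0): 22 + 23 + (-8) + (-6) = 31
σ = (2, 3, 0, 1): 22 + 30 + 25 + (-4) = 73
σ = (2, 3, 1, 0): 22 + 30 + 30 + (-6) = 76
σ = (3, 0, 1, 2): 21 + 20 + 30 + 30 = 101
σ = (3, 0, 2, 1): 21 + 20 + 11 + (-4) = 48
σ = (3, 1, 0, 2): 21 + 23 + 25 + 30 = 99
σ = (3, 1, 2, 0): 21 + 23 + 11 + (-6) = 49
σ = (3, 2, 0, 1): 21 + 26 + 25 + (-4) = 68
σ = (3, 2, 1, 0): 21 + 26 + 30 + (-6) = 71
Optimal value attained by: σ = (0, 2, 3, 1).
Answer: det⊕(W) = 7; verdict: NONSINGULAR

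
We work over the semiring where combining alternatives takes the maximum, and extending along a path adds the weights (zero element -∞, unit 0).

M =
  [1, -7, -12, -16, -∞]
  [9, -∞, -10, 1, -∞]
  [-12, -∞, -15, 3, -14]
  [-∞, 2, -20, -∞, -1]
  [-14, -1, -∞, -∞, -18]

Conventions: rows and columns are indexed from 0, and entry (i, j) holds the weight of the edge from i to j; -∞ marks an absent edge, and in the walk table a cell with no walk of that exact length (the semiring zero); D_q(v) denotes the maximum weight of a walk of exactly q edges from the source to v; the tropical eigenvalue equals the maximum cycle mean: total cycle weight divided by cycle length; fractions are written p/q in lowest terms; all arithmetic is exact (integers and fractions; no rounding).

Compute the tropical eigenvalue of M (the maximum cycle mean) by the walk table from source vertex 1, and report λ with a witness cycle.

q=0: [-∞, 0, -∞, -∞, -∞]
q=1: [9, -∞, -10, 1, -∞]
q=2: [10, 3, -3, -7, 0]
q=3: [12, 3, -2, 4, -8]
q=4: [13, 6, 0, 4, 3]
q=5: [15, 6, 1, 7, 3]
Optimal cycle mean attained by: cycle 1->3->1, total 1 + 2, length 2.
Answer: λ = 3/2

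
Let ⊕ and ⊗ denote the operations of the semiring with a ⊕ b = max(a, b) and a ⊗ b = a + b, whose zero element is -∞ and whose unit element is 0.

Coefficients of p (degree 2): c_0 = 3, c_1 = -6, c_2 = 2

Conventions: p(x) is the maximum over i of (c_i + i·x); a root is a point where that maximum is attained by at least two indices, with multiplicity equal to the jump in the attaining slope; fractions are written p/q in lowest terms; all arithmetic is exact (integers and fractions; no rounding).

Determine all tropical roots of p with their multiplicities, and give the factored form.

hull edge (i=0, c=3) to (i=2, c=2): slope -1/2, span 2
Factored form: p(x) = 2 ⊗ (x ⊕ 1/2) ⊗ (x ⊕ 1/2)
Answer: roots = 1/2 (mult 2)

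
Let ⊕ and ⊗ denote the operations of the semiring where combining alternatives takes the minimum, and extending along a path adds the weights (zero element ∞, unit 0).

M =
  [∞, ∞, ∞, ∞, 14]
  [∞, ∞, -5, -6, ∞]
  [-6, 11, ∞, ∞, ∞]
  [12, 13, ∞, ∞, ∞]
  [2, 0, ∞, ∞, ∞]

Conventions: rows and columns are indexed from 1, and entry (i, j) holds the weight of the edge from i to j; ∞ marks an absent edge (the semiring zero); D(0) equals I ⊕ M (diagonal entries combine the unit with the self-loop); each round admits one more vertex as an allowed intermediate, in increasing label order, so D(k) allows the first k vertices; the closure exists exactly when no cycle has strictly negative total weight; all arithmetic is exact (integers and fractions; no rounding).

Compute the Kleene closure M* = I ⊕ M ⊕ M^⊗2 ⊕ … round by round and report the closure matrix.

D(0):
  [0, ∞, ∞, ∞, 14]
  [∞, 0, -5, -6, ∞]
  [-6, 11, 0, ∞, ∞]
  [12, 13, ∞, 0, ∞]
  [2, 0, ∞, ∞, 0]
D(1):
  [0, ∞, ∞, ∞, 14]
  [∞, 0, -5, -6, ∞]
  [-6, 11, 0, ∞, 8]
  [12, 13, ∞, 0, 26]
  [2, 0, ∞, ∞, 0]
D(2):
  [0, ∞, ∞, ∞, 14]
  [∞, 0, -5, -6, ∞]
  [-6, 11, 0, 5, 8]
  [12, 13, 8, 0, 26]
  [2, 0, -5, -6, 0]
D(3):
  [0, ∞, ∞, ∞, 14]
  [-11, 0, -5, -6, 3]
  [-6, 11, 0, 5, 8]
  [2, 13, 8, 0, 16]
  [-11, 0, -5, -6, 0]
D(4):
  [0, ∞, ∞, ∞, 14]
  [-11, 0, -5, -6, 3]
  [-6, 11, 0, 5, 8]
  [2, 13, 8, 0, 16]
  [-11, 0, -5, -6, 0]
D(5):
  [0, 14, 9, 8, 14]
  [-11, 0, -5, -6, 3]
  [-6, 8, 0, 2, 8]
  [2, 13, 8, 0, 16]
  [-11, 0, -5, -6, 0]
Answer: M* = [[0, 14, 9, 8, 14], [-11, 0, -5, -6, 3], [-6, 8, 0, 2, 8], [2, 13, 8, 0, 16], [-11, 0, -5, -6, 0]]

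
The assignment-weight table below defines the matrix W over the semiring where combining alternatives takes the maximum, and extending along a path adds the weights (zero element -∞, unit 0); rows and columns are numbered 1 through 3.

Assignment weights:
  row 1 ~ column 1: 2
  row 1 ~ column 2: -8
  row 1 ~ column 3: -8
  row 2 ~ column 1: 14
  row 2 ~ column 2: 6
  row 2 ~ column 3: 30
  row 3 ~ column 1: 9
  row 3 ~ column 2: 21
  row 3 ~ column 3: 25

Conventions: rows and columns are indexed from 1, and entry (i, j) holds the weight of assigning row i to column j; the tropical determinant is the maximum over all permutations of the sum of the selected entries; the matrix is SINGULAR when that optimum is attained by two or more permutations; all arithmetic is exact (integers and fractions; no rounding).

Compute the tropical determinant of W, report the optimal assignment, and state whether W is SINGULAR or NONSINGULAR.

σ = (1, 2, 3): 2 + 6 + 25 = 33
σ = (1, 3, 2): 2 + 30 + 21 = 53
σ = (2, 1, 3): (-8) + 14 + 25 = 31
σ = (2, 3, 1): (-8) + 30 + 9 = 31
σ = (3, 1, 2): (-8) + 14 + 21 = 27
σ = (3, 2, 1): (-8) + 6 + 9 = 7
Optimal value attained by: σ = (1, 3, 2).
Answer: det⊕(W) = 53; verdict: NONSINGULAR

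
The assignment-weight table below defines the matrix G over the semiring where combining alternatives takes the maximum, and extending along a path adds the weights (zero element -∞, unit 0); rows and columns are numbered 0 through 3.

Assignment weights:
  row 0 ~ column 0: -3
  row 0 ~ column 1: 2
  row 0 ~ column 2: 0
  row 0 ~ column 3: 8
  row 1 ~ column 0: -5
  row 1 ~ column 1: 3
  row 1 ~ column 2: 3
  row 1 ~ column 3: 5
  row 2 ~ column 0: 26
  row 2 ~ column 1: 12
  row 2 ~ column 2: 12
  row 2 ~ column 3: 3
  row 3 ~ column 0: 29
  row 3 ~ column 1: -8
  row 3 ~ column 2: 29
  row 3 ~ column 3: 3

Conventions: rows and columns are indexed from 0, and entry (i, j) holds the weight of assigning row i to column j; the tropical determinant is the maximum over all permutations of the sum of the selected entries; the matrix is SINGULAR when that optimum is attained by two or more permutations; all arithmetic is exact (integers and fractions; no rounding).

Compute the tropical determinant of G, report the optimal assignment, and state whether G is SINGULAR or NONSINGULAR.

σ = (0, 1, 2, 3): (-3) + 3 + 12 + 3 = 15
σ = (0, 1, 3, 2): (-3) + 3 + 3 + 29 = 32
σ = (0, 2, 1, 3): (-3) + 3 + 12 + 3 = 15
σ = (0, 2, 3, 1): (-3) + 3 + 3 + (-8) = -5
σ = (0, 3, 1, 2): (-3) + 5 + 12 + 29 = 43
σ = (0, 3, 2, 1): (-3) + 5 + 12 + (-8) = 6
σ = (1, 0, 2, 3): 2 + (-5) + 12 + 3 = 12
σ = (1, 0, 3, 2): 2 + (-5) + 3 + 29 = 29
σ = (1, 2, 0, 3): 2 + 3 + 26 + 3 = 34
σ = (1, 2, 3, 0): 2 + 3 + 3 + 29 = 37
σ = (1, 3, 0, 2): 2 + 5 + 26 + 29 = 62
σ = (1, 3, 2, 0): 2 + 5 + 12 + 29 = 48
σ = (2, 0, 1, 3): 0 + (-5) + 12 + 3 = 10
σ = (2, 0, 3, 1): 0 + (-5) + 3 + (-8) = -10
σ = (2, 1, 0, 3): 0 + 3 + 26 + 3 = 32
σ = (2, 1, 3, 0): 0 + 3 + 3 + 29 = 35
σ = (2, 3, 0, 1): 0 + 5 + 26 + (-8) = 23
σ = (2, 3, 1, 0): 0 + 5 + 12 + 29 = 46
σ = (3, 0, 1, 2): 8 + (-5) + 12 + 29 = 44
σ = (3, 0, 2, 1): 8 + (-5) + 12 + (-8) = 7
σ = (3, 1, 0, 2): 8 + 3 + 26 + 29 = 66
σ = (3, 1, 2, 0): 8 + 3 + 12 + 29 = 52
σ = (3, 2, 0, 1): 8 + 3 + 26 + (-8) = 29
σ = (3, 2, 1, 0): 8 + 3 + 12 + 29 = 52
Optimal value attained by: σ = (3, 1, 0, 2).
Answer: det⊕(G) = 66; verdict: NONSINGULAR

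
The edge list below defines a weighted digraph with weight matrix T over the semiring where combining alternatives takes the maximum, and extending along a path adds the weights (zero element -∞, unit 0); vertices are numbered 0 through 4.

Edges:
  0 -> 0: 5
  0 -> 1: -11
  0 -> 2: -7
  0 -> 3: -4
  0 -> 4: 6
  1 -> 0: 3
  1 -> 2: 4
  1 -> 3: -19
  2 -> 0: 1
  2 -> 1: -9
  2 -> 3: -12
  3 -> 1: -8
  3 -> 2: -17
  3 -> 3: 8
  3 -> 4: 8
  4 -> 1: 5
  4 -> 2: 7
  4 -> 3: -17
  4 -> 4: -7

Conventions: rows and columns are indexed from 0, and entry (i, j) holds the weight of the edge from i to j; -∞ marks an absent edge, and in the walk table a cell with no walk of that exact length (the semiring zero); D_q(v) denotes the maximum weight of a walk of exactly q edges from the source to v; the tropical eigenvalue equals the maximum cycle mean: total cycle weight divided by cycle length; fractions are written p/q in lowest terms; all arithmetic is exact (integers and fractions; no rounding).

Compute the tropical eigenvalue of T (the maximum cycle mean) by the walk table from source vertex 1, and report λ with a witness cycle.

q=0: [-∞, 0, -∞, -∞, -∞]
q=1: [3, -∞, 4, -19, -∞]
q=2: [8, -5, -4, -1, 9]
q=3: [13, 14, 16, 7, 14]
q=4: [18, 19, 21, 15, 19]
q=5: [23, 24, 26, 23, 24]
Optimal cycle mean attained by: cycle 3->3, total 8, length 1.
Answer: λ = 8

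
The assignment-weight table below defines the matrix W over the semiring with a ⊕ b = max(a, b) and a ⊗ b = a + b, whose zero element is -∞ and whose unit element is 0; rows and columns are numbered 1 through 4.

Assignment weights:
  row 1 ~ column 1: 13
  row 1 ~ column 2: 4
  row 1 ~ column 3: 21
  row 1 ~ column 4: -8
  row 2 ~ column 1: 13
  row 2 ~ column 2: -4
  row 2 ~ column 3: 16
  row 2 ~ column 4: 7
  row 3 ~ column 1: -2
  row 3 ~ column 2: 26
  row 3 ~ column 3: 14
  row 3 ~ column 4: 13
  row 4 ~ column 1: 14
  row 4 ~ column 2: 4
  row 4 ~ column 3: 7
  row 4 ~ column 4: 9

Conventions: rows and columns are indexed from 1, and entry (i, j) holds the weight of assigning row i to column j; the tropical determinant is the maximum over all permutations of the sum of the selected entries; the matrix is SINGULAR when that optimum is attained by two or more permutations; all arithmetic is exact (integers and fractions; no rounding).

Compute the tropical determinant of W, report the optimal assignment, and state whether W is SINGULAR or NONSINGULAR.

σ = (1, 2, 3, 4): 13 + (-4) + 14 + 9 = 32
σ = (1, 2, 4, 3): 13 + (-4) + 13 + 7 = 29
σ = (1, 3, 2, 4): 13 + 16 + 26 + 9 = 64
σ = (1, 3, 4, 2): 13 + 16 + 13 + 4 = 46
σ = (1, 4, 2, 3): 13 + 7 + 26 + 7 = 53
σ = (1, 4, 3, 2): 13 + 7 + 14 + 4 = 38
σ = (2, 1, 3, 4): 4 + 13 + 14 + 9 = 40
σ = (2, 1, 4, 3): 4 + 13 + 13 + 7 = 37
σ = (2, 3, 1, 4): 4 + 16 + (-2) + 9 = 27
σ = (2, 3, 4, 1): 4 + 16 + 13 + 14 = 47
σ = (2, 4, 1, 3): 4 + 7 + (-2) + 7 = 16
σ = (2, 4, 3, 1): 4 + 7 + 14 + 14 = 39
σ = (3, 1, 2, 4): 21 + 13 + 26 + 9 = 69
σ = (3, 1, 4, 2): 21 + 13 + 13 + 4 = 51
σ = (3, 2, 1, 4): 21 + (-4) + (-2) + 9 = 24
σ = (3, 2, 4, 1): 21 + (-4) + 13 + 14 = 44
σ = (3, 4, 1, 2): 21 + 7 + (-2) + 4 = 30
σ = (3, 4, 2, 1): 21 + 7 + 26 + 14 = 68
σ = (4, 1, 2, 3): (-8) + 13 + 26 + 7 = 38
σ = (4, 1, 3, 2): (-8) + 13 + 14 + 4 = 23
σ = (4, 2, 1, 3): (-8) + (-4) + (-2) + 7 = -7
σ = (4, 2, 3, 1): (-8) + (-4) + 14 + 14 = 16
σ = (4, 3, 1, 2): (-8) + 16 + (-2) + 4 = 10
σ = (4, 3, 2, 1): (-8) + 16 + 26 + 14 = 48
Optimal value attained by: σ = (3, 1, 2, 4).
Answer: det⊕(W) = 69; verdict: NONSINGULAR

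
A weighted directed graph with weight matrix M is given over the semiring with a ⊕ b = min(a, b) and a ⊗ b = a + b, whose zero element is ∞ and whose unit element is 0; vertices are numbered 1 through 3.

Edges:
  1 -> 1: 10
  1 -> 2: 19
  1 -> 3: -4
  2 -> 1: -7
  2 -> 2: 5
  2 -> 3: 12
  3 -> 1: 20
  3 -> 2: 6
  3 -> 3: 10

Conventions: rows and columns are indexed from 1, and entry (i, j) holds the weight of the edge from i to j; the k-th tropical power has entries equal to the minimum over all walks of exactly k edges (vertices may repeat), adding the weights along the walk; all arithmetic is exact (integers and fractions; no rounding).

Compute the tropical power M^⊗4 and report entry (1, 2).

M^⊗2:
  [12, 2, 6]
  [-2, 10, -11]
  [-1, 11, 16]
M^⊗3:
  [-5, 7, 8]
  [3, -5, -6]
  [4, 16, -5]
M^⊗4:
  [0, 12, -9]
  [-12, 0, -1]
  [9, 1, 0]
Key observation: the optimum is the walk 1->3->2->2->2, with weight (-4) + 6 + 5 + 5 = 12.
Optimal value attained by: walk 1->3->2->2->2.
Answer: (M^⊗4)[1][2] = 12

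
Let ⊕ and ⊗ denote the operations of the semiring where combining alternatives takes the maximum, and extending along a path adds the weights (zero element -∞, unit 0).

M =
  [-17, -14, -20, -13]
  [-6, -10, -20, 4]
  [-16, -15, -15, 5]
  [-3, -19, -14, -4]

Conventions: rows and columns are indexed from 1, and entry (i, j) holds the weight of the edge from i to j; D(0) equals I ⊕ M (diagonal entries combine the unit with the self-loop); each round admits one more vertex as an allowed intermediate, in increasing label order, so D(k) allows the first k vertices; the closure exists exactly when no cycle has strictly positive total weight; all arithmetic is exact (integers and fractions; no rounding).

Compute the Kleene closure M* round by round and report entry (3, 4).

D(0):
  [0, -14, -20, -13]
  [-6, 0, -20, 4]
  [-16, -15, 0, 5]
  [-3, -19, -14, 0]
D(1):
  [0, -14, -20, -13]
  [-6, 0, -20, 4]
  [-16, -15, 0, 5]
  [-3, -17, -14, 0]
D(2):
  [0, -14, -20, -10]
  [-6, 0, -20, 4]
  [-16, -15, 0, 5]
  [-3, -17, -14, 0]
D(3):
  [0, -14, -20, -10]
  [-6, 0, -20, 4]
  [-16, -15, 0, 5]
  [-3, -17, -14, 0]
D(4):
  [0, -14, -20, -10]
  [1, 0, -10, 4]
  [2, -12, 0, 5]
  [-3, -17, -14, 0]
Answer: M*[3][4] = 5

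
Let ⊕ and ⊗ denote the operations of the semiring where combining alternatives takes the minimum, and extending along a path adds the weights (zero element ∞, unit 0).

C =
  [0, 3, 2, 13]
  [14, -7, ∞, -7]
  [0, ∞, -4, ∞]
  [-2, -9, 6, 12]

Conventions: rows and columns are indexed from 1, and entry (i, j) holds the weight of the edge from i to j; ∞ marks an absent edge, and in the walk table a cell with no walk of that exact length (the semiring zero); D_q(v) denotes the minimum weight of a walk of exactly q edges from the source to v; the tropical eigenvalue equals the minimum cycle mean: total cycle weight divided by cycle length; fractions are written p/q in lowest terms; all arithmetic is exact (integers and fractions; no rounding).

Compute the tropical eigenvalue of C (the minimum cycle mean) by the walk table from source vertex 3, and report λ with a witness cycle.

q=0: [∞, ∞, 0, ∞]
q=1: [0, ∞, -4, ∞]
q=2: [-4, 3, -8, 13]
q=3: [-8, -4, -12, -4]
q=4: [-12, -13, -16, -11]
Optimal cycle mean attained by: cycle 2->4->2, total (-7) + (-9), length 2.
Answer: λ = -8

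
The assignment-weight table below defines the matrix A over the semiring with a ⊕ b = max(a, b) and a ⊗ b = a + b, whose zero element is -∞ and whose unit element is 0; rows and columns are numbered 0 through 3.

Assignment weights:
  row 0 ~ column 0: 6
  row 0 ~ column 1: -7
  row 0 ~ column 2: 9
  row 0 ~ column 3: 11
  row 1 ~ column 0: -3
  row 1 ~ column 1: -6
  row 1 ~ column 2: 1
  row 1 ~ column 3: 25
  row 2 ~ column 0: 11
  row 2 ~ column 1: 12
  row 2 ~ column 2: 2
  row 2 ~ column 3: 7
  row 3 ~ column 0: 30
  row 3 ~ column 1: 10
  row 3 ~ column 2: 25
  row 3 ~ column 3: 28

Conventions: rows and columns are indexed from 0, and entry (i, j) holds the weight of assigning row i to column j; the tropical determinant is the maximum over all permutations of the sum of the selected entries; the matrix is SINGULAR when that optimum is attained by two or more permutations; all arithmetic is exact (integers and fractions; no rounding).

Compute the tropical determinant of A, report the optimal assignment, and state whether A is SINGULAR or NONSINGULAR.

σ = (0, 1, 2, 3): 6 + (-6) + 2 + 28 = 30
σ = (0, 1, 3, 2): 6 + (-6) + 7 + 25 = 32
σ = (0, 2, 1, 3): 6 + 1 + 12 + 28 = 47
σ = (0, 2, 3, 1): 6 + 1 + 7 + 10 = 24
σ = (0, 3, 1, 2): 6 + 25 + 12 + 25 = 68
σ = (0, 3, 2, 1): 6 + 25 + 2 + 10 = 43
σ = (1, 0, 2, 3): (-7) + (-3) + 2 + 28 = 20
σ = (1, 0, 3, 2): (-7) + (-3) + 7 + 25 = 22
σ = (1, 2, 0, 3): (-7) + 1 + 11 + 28 = 33
σ = (1, 2, 3, 0): (-7) + 1 + 7 + 30 = 31
σ = (1, 3, 0, 2): (-7) + 25 + 11 + 25 = 54
σ = (1, 3, 2, 0): (-7) + 25 + 2 + 30 = 50
σ = (2, 0, 1, 3): 9 + (-3) + 12 + 28 = 46
σ = (2, 0, 3, 1): 9 + (-3) + 7 + 10 = 23
σ = (2, 1, 0, 3): 9 + (-6) + 11 + 28 = 42
σ = (2, 1, 3, 0): 9 + (-6) + 7 + 30 = 40
σ = (2, 3, 0, 1): 9 + 25 + 11 + 10 = 55
σ = (2, 3, 1, 0): 9 + 25 + 12 + 30 = 76
σ = (3, 0, 1, 2): 11 + (-3) + 12 + 25 = 45
σ = (3, 0, 2, 1): 11 + (-3) + 2 + 10 = 20
σ = (3, 1, 0, 2): 11 + (-6) + 11 + 25 = 41
σ = (3, 1, 2, 0): 11 + (-6) + 2 + 30 = 37
σ = (3, 2, 0, 1): 11 + 1 + 11 + 10 = 33
σ = (3, 2, 1, 0): 11 + 1 + 12 + 30 = 54
Optimal value attained by: σ = (2, 3, 1, 0).
Answer: det⊕(A) = 76; verdict: NONSINGULAR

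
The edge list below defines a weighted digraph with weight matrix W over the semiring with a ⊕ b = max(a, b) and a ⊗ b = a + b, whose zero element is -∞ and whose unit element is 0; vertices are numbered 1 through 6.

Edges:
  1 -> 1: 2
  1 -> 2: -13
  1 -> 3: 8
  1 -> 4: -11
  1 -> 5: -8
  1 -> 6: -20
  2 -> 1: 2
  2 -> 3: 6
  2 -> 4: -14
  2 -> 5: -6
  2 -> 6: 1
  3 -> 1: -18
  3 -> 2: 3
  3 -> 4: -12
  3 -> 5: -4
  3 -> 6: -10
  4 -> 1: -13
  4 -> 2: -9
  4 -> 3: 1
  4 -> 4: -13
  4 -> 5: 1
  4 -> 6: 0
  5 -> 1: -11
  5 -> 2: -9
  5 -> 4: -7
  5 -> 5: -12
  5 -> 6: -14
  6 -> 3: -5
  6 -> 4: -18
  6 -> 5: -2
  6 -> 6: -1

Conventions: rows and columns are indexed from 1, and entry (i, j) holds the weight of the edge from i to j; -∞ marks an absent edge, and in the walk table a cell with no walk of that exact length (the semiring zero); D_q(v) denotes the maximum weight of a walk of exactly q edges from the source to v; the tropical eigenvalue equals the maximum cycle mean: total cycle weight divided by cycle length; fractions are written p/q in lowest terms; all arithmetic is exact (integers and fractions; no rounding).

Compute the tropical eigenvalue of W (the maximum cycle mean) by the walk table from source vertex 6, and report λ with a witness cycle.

q=0: [-∞, -∞, -∞, -∞, -∞, 0]
q=1: [-∞, -∞, -5, -18, -2, -1]
q=2: [-13, -2, -6, -9, -3, -2]
q=3: [0, -3, 4, -10, -4, -1]
q=4: [2, 7, 8, -8, 0, -2]
q=5: [9, 11, 13, -4, 4, 8]
q=6: [13, 16, 17, 1, 9, 12]
Optimal cycle mean attained by: cycle 2->3->2, total 6 + 3, length 2.
Answer: λ = 9/2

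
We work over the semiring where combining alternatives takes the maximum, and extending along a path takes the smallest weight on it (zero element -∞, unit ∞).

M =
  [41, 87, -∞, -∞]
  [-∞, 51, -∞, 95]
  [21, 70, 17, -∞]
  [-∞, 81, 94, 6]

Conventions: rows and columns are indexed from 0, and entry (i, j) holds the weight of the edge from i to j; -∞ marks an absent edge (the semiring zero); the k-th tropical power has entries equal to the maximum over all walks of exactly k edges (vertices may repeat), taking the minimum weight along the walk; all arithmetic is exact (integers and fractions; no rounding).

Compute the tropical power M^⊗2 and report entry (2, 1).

M^⊗2:
  [41, 51, -∞, 87]
  [-∞, 81, 94, 51]
  [21, 51, 17, 70]
  [21, 70, 17, 81]
Key observation: the optimum is the walk 2->1->1, with weight 70 min 51 = 51.
Optimal value attained by: walk 2->1->1.
Answer: (M^⊗2)[2][1] = 51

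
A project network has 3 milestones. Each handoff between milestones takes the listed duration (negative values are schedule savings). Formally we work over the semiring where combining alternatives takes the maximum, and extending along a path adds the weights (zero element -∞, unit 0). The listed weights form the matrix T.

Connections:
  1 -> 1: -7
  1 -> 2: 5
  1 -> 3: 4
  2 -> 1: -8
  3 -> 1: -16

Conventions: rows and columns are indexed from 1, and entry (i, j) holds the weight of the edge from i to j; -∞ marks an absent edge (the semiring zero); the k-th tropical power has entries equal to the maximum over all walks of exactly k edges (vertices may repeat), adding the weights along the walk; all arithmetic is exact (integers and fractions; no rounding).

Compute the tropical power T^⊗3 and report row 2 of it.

T^⊗2:
  [-3, -2, -3]
  [-15, -3, -4]
  [-23, -11, -12]
T^⊗3:
  [-10, 2, 1]
  [-11, -10, -11]
  [-19, -18, -19]
Answer: row 2 of T^⊗3 = [-11, -10, -11]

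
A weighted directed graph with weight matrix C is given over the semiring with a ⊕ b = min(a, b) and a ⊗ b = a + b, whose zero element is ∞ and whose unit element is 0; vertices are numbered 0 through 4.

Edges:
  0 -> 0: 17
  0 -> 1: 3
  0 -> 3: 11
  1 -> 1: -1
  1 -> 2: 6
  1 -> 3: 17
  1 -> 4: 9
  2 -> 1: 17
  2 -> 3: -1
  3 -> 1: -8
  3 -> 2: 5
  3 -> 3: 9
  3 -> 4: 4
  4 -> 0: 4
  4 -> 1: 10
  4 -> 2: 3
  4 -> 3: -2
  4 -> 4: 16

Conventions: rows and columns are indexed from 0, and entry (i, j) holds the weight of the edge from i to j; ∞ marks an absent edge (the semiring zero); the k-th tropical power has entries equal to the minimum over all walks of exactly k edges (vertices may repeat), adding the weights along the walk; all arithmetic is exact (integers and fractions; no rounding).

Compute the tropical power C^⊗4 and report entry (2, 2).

C^⊗2:
  [34, 2, 9, 20, 12]
  [13, -2, 5, 5, 8]
  [∞, -9, 4, 8, 3]
  [8, -9, -2, 2, 1]
  [20, -10, 3, 2, 2]
C^⊗3:
  [16, 1, 8, 8, 11]
  [12, -3, 4, 4, 7]
  [7, -10, -3, 1, 0]
  [5, -10, -3, -3, 0]
  [6, -11, -4, 0, -1]
C^⊗4:
  [15, 0, 7, 7, 10]
  [11, -4, 3, 3, 6]
  [4, -11, -4, -4, -1]
  [4, -11, -4, -4, -1]
  [3, -12, -5, -5, -2]
Key observation: the optimum is the walk 2->3->1->1->2, with weight (-1) + (-8) + (-1) + 6 = -4.
Optimal value attained by: walk 2->3->1->1->2.
Answer: (C^⊗4)[2][2] = -4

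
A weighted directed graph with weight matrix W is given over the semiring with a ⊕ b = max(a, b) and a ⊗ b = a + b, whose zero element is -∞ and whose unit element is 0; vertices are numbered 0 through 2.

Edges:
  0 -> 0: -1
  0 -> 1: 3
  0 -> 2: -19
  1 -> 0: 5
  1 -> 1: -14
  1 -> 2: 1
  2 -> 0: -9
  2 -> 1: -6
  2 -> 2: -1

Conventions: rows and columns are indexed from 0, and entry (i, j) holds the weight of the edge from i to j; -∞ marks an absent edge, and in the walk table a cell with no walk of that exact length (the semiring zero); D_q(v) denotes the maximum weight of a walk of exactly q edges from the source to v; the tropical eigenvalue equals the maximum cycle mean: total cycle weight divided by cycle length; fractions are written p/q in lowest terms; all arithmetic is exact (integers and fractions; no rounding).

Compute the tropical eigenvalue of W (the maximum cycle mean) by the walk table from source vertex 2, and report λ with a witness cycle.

q=0: [-∞, -∞, 0]
q=1: [-9, -6, -1]
q=2: [-1, -6, -2]
q=3: [-1, 2, -3]
Optimal cycle mean attained by: cycle 0->1->0, total 3 + 5, length 2.
Answer: λ = 4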